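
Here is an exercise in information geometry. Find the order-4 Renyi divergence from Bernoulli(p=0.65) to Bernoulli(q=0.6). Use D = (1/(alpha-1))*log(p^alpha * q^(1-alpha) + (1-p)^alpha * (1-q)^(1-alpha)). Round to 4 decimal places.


Renyi divergence of order alpha between Bernoulli distributions:
D = (1/(alpha-1))*log(p^alpha * q^(1-alpha) + (1-p)^alpha * (1-q)^(1-alpha)).
alpha = 4, p = 0.65, q = 0.6.
p^alpha * q^(1-alpha) = 0.65^4 * 0.6^-3 = 0.826418.
(1-p)^alpha * (1-q)^(1-alpha) = 0.35^4 * 0.4^-3 = 0.234473.
sum = 0.826418 + 0.234473 = 1.06089.
D = (1/3)*log(1.06089) = 0.0197

0.0197


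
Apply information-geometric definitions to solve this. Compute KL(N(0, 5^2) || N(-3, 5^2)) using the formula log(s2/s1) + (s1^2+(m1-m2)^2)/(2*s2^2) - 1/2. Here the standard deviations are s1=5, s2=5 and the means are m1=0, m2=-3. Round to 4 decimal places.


KL divergence between normal distributions:
KL = log(s2/s1) + (s1^2 + (m1-m2)^2)/(2*s2^2) - 1/2.
log(5/5) = 0.0.
(5^2 + (0--3)^2)/(2*5^2) = (25 + 9)/50 = 0.68.
KL = 0.0 + 0.68 - 0.5 = 0.1800

0.1800


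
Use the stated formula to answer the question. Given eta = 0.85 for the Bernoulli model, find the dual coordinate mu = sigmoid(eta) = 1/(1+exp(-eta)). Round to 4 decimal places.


Dual coordinate (expectation parameter) for Bernoulli:
mu = 1/(1+exp(-eta)).
eta = 0.85.
exp(-eta) = exp(-0.85) = 0.427415.
mu = 1/(1+0.427415) = 0.7006

0.7006


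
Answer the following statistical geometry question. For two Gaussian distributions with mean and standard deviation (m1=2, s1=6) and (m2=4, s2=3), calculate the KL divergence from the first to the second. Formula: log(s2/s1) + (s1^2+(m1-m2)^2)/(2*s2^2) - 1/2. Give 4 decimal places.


KL divergence between normal distributions:
KL = log(s2/s1) + (s1^2 + (m1-m2)^2)/(2*s2^2) - 1/2.
log(3/6) = -0.693147.
(6^2 + (2-4)^2)/(2*3^2) = (36 + 4)/18 = 2.222222.
KL = -0.693147 + 2.222222 - 0.5 = 1.0291

1.0291


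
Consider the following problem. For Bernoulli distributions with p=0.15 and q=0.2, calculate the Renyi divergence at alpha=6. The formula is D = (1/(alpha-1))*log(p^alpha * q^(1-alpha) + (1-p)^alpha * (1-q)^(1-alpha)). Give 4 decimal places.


Renyi divergence of order alpha between Bernoulli distributions:
D = (1/(alpha-1))*log(p^alpha * q^(1-alpha) + (1-p)^alpha * (1-q)^(1-alpha)).
alpha = 6, p = 0.15, q = 0.2.
p^alpha * q^(1-alpha) = 0.15^6 * 0.2^-5 = 0.035596.
(1-p)^alpha * (1-q)^(1-alpha) = 0.85^6 * 0.8^-5 = 1.150969.
sum = 0.035596 + 1.150969 = 1.186565.
D = (1/5)*log(1.186565) = 0.0342

0.0342


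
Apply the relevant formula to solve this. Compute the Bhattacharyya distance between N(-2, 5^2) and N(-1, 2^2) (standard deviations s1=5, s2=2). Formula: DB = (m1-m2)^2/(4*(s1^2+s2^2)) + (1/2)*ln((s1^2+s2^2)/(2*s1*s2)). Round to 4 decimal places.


Bhattacharyya distance between two Gaussians:
DB = (m1-m2)^2/(4*(s1^2+s2^2)) + (1/2)*ln((s1^2+s2^2)/(2*s1*s2)).
(m1-m2)^2 = (-1)^2 = 1.
s1^2+s2^2 = 25 + 4 = 29.
term1 = 1/116 = 0.008621.
term2 = 0.5*ln(29/20.0) = 0.185782.
DB = 0.008621 + 0.185782 = 0.1944

0.1944


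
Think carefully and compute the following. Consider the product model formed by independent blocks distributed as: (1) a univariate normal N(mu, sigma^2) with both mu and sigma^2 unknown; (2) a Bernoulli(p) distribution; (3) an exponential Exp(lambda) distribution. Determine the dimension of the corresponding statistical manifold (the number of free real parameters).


The dimension of a statistical manifold equals the number of free
(independent) real parameters of the model. For a product of independent
blocks the parameter counts add.
- normal (mu, sigma^2): 2.
- Bernoulli (p): 1.
- exponential (lambda): 1.
Total = 2 + 1 + 1 = 4.
Dimension = 4

4


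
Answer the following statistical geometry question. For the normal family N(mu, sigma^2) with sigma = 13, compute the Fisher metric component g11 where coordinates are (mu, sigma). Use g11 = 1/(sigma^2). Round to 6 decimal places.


For the 2-parameter normal family, the Fisher metric has:
  g11 = 1/sigma^2, g22 = 2/sigma^2.
sigma = 13, sigma^2 = 169.
g11 = 0.005917

0.005917


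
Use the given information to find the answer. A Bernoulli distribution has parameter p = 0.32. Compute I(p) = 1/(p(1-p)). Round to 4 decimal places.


For Bernoulli(p), Fisher information is I(p) = 1/(p*(1-p)).
p = 0.32, 1-p = 0.68.
p*(1-p) = 0.2176.
I(p) = 1/0.2176 = 4.5956

4.5956


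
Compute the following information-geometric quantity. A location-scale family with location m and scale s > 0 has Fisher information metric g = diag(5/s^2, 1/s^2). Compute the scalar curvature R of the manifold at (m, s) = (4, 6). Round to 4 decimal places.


The metric has the form g = (A dm^2 + B ds^2)/s^2 with A = 5, B = 1.
Substitute u = sqrt(A/B)*m: g = B*(du^2 + ds^2)/s^2, i.e. B times the
Poincare upper half-plane metric, which has constant Gaussian curvature -1.
Scaling a 2D metric by a constant c divides the Gaussian curvature by c,
so K = -1/B = -1/(1) = -1.0000 everywhere (the point (m, s) = (4, 6) is irrelevant:
the curvature is constant).
Scalar curvature in dimension 2: R = 2K = -2/(1) = -2.0000.

-2.0000


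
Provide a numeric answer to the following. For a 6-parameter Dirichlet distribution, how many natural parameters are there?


Exponential family dimension calculation:
Dirichlet with 6 components has 6 natural parameters.

6


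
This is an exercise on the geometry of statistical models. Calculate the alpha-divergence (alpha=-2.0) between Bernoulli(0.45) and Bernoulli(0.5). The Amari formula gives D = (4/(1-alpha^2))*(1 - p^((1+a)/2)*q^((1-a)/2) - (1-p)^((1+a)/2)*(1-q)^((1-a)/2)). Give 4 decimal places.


Amari alpha-divergence:
D = (4/(1-alpha^2))*(1 - p^((1+a)/2)*q^((1-a)/2) - (1-p)^((1+a)/2)*(1-q)^((1-a)/2)).
alpha = -2.0, p = 0.45, q = 0.5.
e1 = (1+alpha)/2 = -0.5, e2 = (1-alpha)/2 = 1.5.
t1 = p^e1 * q^e2 = 0.45^-0.5 * 0.5^1.5 = 0.527046.
t2 = (1-p)^e1 * (1-q)^e2 = 0.55^-0.5 * 0.5^1.5 = 0.476731.
4/(1-alpha^2) = -1.333333.
D = -1.333333*(1 - 0.527046 - 0.476731) = 0.0050

0.0050


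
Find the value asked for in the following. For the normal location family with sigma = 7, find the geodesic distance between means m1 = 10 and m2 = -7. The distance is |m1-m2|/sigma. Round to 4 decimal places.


On the fixed-variance normal subfamily, geodesic distance = |m1-m2|/sigma.
|10 - -7| = 17.
sigma = 7.
d = 17/7 = 2.4286

2.4286


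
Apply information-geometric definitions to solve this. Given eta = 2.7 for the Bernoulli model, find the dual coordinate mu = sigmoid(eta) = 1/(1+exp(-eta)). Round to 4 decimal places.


Dual coordinate (expectation parameter) for Bernoulli:
mu = 1/(1+exp(-eta)).
eta = 2.7.
exp(-eta) = exp(-2.7) = 0.067206.
mu = 1/(1+0.067206) = 0.9370

0.9370


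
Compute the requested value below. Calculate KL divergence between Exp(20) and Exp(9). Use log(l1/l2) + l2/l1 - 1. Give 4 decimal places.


KL divergence for exponential family:
KL = log(l1/l2) + l2/l1 - 1.
log(20/9) = 0.798508.
9/20 = 0.45.
KL = 0.798508 + 0.45 - 1 = 0.2485

0.2485


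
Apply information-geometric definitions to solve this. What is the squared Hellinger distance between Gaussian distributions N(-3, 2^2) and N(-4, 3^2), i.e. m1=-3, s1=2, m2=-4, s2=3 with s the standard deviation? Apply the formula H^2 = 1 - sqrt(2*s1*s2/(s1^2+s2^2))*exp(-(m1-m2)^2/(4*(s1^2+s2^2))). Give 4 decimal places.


Squared Hellinger distance for Gaussians:
H^2 = 1 - sqrt(2*s1*s2/(s1^2+s2^2)) * exp(-(m1-m2)^2/(4*(s1^2+s2^2))).
s1^2 = 4, s2^2 = 9, s1^2+s2^2 = 13.
sqrt(2*2*3/(13)) = 0.960769.
(m1-m2)^2 = (1)^2 = 1.
exp(-1/(4*13)) = exp(-0.019231) = 0.980953.
H^2 = 1 - 0.960769*0.980953 = 0.0575

0.0575


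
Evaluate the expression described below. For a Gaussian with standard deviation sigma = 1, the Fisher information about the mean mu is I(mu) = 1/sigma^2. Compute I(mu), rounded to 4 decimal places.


The Fisher information for the mean of a normal distribution is I(mu) = 1/sigma^2.
sigma = 1, so sigma^2 = 1.
I(mu) = 1/1 = 1.0000

1.0000


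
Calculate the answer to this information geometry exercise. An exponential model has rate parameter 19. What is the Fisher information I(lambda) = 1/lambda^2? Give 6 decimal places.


Fisher information for exponential: I(lambda) = 1/lambda^2.
lambda = 19, lambda^2 = 361.
I = 1/361 = 0.002770

0.002770


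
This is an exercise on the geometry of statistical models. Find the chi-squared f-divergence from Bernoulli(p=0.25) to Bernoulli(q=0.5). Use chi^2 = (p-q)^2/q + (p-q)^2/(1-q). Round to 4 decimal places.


Chi-squared divergence between Bernoulli distributions:
chi^2 = (p-q)^2/q + (p-q)^2/(1-q).
p = 0.25, q = 0.5, p-q = -0.25.
(p-q)^2 = 0.0625.
term1 = 0.0625/0.5 = 0.125.
term2 = 0.0625/0.5 = 0.125.
chi^2 = 0.125 + 0.125 = 0.2500

0.2500


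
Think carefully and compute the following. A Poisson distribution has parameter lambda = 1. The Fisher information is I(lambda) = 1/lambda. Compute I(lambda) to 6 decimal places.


Fisher information for Poisson: I(lambda) = 1/lambda.
lambda = 1.
I(lambda) = 1/1 = 1.000000

1.000000


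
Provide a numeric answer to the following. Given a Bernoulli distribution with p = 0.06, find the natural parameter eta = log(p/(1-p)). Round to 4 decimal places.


Natural parameter for Bernoulli: eta = log(p/(1-p)).
p = 0.06, 1-p = 0.94.
p/(1-p) = 0.06383.
eta = log(0.06383) = -2.7515

-2.7515


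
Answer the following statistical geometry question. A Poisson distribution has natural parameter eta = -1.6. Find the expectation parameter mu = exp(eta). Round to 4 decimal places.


Expectation parameter for Poisson exponential family:
mu = exp(eta).
eta = -1.6.
mu = exp(-1.6) = 0.2019

0.2019


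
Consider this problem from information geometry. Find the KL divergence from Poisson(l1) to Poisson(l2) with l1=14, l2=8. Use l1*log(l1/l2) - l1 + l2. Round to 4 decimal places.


KL divergence for Poisson:
KL = l1*log(l1/l2) - l1 + l2.
l1 = 14, l2 = 8.
log(14/8) = 0.559616.
l1*log(l1/l2) = 14 * 0.559616 = 7.834621.
KL = 7.834621 - 14 + 8 = 1.8346

1.8346


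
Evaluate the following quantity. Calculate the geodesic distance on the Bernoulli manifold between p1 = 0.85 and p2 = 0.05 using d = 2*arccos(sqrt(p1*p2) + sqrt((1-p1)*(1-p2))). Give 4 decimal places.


Geodesic distance on Bernoulli manifold:
d(p1,p2) = 2*arccos(sqrt(p1*p2) + sqrt((1-p1)*(1-p2))).
sqrt(p1*p2) = sqrt(0.85*0.05) = 0.206155.
sqrt((1-p1)*(1-p2)) = sqrt(0.15*0.95) = 0.377492.
arg = 0.206155 + 0.377492 = 0.583647.
d = 2*arccos(0.583647) = 1.8952

1.8952


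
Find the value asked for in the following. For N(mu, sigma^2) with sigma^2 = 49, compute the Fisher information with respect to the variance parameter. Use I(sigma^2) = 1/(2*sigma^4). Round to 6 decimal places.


Fisher information for variance: I(sigma^2) = 1/(2*sigma^4).
sigma^2 = 49, so sigma^4 = 2401.
I = 1/(2*2401) = 1/4802 = 0.000208

0.000208


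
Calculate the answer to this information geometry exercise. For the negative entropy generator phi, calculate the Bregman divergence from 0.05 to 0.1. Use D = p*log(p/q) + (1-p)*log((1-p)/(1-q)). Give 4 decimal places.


Bregman divergence with negative entropy generator:
D = p*log(p/q) + (1-p)*log((1-p)/(1-q)).
p = 0.05, q = 0.1.
p*log(p/q) = 0.05*log(0.05/0.1) = -0.034657.
(1-p)*log((1-p)/(1-q)) = 0.95*log(0.95/0.9) = 0.051364.
D = -0.034657 + 0.051364 = 0.0167

0.0167


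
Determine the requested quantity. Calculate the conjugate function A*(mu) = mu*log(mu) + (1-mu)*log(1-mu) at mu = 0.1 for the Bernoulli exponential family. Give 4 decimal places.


Legendre transform for Bernoulli:
A*(mu) = mu*log(mu) + (1-mu)*log(1-mu).
mu = 0.1, 1-mu = 0.9.
mu*log(mu) = 0.1*log(0.1) = -0.230259.
(1-mu)*log(1-mu) = 0.9*log(0.9) = -0.094824.
A* = -0.230259 + -0.094824 = -0.3251

-0.3251


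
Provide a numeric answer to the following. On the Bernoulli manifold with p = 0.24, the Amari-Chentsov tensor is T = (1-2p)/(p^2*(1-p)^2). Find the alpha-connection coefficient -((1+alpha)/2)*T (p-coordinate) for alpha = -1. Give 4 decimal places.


Skewness (Amari-Chentsov) tensor: T = (1-2p)/(p^2*(1-p)^2).
p = 0.24, 1-2p = 0.52, p^2 = 0.0576, (1-p)^2 = 0.5776.
T = 0.52/(0.0576 * 0.5776) = 15.629809.
In the p-coordinate, Gamma^(alpha) = Gamma^(0) - (alpha/2)*T with Gamma^(0) = (1/2)*g'(p) = -T/2,
so Gamma^(alpha) = -((1+alpha)/2)*T.
alpha = -1, -(1+alpha)/2 = 0.0.
Gamma = 0.0 * 15.629809 = 0.0000

0.0000


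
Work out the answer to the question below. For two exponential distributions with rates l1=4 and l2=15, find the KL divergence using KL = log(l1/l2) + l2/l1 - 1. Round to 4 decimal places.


KL divergence for exponential family:
KL = log(l1/l2) + l2/l1 - 1.
log(4/15) = -1.321756.
15/4 = 3.75.
KL = -1.321756 + 3.75 - 1 = 1.4282

1.4282


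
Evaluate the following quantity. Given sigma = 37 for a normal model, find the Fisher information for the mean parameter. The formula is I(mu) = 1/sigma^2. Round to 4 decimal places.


The Fisher information for the mean of a normal distribution is I(mu) = 1/sigma^2.
sigma = 37, so sigma^2 = 1369.
I(mu) = 1/1369 = 0.0007

0.0007


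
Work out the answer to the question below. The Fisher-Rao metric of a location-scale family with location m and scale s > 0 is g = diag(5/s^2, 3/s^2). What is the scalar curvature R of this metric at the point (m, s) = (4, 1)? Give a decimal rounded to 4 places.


The metric has the form g = (A dm^2 + B ds^2)/s^2 with A = 5, B = 3.
Substitute u = sqrt(A/B)*m: g = B*(du^2 + ds^2)/s^2, i.e. B times the
Poincare upper half-plane metric, which has constant Gaussian curvature -1.
Scaling a 2D metric by a constant c divides the Gaussian curvature by c,
so K = -1/B = -1/(3) = -0.3333 everywhere (the point (m, s) = (4, 1) is irrelevant:
the curvature is constant).
Scalar curvature in dimension 2: R = 2K = -2/(3) = -0.6667.

-0.6667


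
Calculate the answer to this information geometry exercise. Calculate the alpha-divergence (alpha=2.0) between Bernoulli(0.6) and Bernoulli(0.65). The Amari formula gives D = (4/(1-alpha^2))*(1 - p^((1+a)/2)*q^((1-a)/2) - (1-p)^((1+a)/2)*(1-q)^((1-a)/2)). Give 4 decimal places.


Amari alpha-divergence:
D = (4/(1-alpha^2))*(1 - p^((1+a)/2)*q^((1-a)/2) - (1-p)^((1+a)/2)*(1-q)^((1-a)/2)).
alpha = 2.0, p = 0.6, q = 0.65.
e1 = (1+alpha)/2 = 1.5, e2 = (1-alpha)/2 = -0.5.
t1 = p^e1 * q^e2 = 0.6^1.5 * 0.65^-0.5 = 0.576461.
t2 = (1-p)^e1 * (1-q)^e2 = 0.4^1.5 * 0.35^-0.5 = 0.427618.
4/(1-alpha^2) = -1.333333.
D = -1.333333*(1 - 0.576461 - 0.427618) = 0.0054

0.0054


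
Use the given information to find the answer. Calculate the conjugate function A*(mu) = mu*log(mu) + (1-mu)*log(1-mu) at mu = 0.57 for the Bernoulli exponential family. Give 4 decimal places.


Legendre transform for Bernoulli:
A*(mu) = mu*log(mu) + (1-mu)*log(1-mu).
mu = 0.57, 1-mu = 0.43.
mu*log(mu) = 0.57*log(0.57) = -0.320408.
(1-mu)*log(1-mu) = 0.43*log(0.43) = -0.362907.
A* = -0.320408 + -0.362907 = -0.6833

-0.6833


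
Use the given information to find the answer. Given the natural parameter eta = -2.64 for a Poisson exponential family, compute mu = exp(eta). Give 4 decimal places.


Expectation parameter for Poisson exponential family:
mu = exp(eta).
eta = -2.64.
mu = exp(-2.64) = 0.0714

0.0714


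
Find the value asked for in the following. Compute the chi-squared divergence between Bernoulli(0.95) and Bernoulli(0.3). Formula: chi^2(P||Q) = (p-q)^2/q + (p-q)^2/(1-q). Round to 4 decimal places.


Chi-squared divergence between Bernoulli distributions:
chi^2 = (p-q)^2/q + (p-q)^2/(1-q).
p = 0.95, q = 0.3, p-q = 0.65.
(p-q)^2 = 0.4225.
term1 = 0.4225/0.3 = 1.408333.
term2 = 0.4225/0.7 = 0.603571.
chi^2 = 1.408333 + 0.603571 = 2.0119

2.0119


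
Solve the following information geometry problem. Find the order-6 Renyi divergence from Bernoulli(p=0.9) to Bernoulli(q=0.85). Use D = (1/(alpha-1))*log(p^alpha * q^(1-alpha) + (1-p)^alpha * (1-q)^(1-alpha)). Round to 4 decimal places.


Renyi divergence of order alpha between Bernoulli distributions:
D = (1/(alpha-1))*log(p^alpha * q^(1-alpha) + (1-p)^alpha * (1-q)^(1-alpha)).
alpha = 6, p = 0.9, q = 0.85.
p^alpha * q^(1-alpha) = 0.9^6 * 0.85^-5 = 1.197734.
(1-p)^alpha * (1-q)^(1-alpha) = 0.1^6 * 0.15^-5 = 0.013169.
sum = 1.197734 + 0.013169 = 1.210903.
D = (1/5)*log(1.210903) = 0.0383

0.0383


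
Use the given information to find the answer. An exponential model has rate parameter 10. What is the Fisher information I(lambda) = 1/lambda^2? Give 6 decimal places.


Fisher information for exponential: I(lambda) = 1/lambda^2.
lambda = 10, lambda^2 = 100.
I = 1/100 = 0.010000

0.010000


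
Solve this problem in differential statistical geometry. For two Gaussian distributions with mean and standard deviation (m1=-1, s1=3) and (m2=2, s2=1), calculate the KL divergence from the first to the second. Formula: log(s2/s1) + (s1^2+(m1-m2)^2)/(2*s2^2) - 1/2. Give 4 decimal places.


KL divergence between normal distributions:
KL = log(s2/s1) + (s1^2 + (m1-m2)^2)/(2*s2^2) - 1/2.
log(1/3) = -1.098612.
(3^2 + (-1-2)^2)/(2*1^2) = (9 + 9)/2 = 9.0.
KL = -1.098612 + 9.0 - 0.5 = 7.4014

7.4014


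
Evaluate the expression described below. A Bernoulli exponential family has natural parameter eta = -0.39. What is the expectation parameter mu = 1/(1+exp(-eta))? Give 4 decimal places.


Dual coordinate (expectation parameter) for Bernoulli:
mu = 1/(1+exp(-eta)).
eta = -0.39.
exp(-eta) = exp(0.39) = 1.476981.
mu = 1/(1+1.476981) = 0.4037

0.4037


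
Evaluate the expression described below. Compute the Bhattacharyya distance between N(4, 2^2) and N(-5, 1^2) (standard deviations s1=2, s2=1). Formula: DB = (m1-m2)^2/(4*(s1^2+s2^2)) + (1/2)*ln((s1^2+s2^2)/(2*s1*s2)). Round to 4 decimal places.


Bhattacharyya distance between two Gaussians:
DB = (m1-m2)^2/(4*(s1^2+s2^2)) + (1/2)*ln((s1^2+s2^2)/(2*s1*s2)).
(m1-m2)^2 = (9)^2 = 81.
s1^2+s2^2 = 4 + 1 = 5.
term1 = 81/20 = 4.05.
term2 = 0.5*ln(5/4.0) = 0.111572.
DB = 4.05 + 0.111572 = 4.1616

4.1616


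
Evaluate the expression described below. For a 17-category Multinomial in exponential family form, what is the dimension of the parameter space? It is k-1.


Exponential family dimension calculation:
For Multinomial with k=17 categories, dim = k-1 = 16.

16


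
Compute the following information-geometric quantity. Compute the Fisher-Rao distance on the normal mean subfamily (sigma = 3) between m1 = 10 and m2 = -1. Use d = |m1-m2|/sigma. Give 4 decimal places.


On the fixed-variance normal subfamily, geodesic distance = |m1-m2|/sigma.
|10 - -1| = 11.
sigma = 3.
d = 11/3 = 3.6667

3.6667


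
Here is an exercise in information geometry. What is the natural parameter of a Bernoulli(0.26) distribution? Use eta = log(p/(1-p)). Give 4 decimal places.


Natural parameter for Bernoulli: eta = log(p/(1-p)).
p = 0.26, 1-p = 0.74.
p/(1-p) = 0.351351.
eta = log(0.351351) = -1.0460

-1.0460


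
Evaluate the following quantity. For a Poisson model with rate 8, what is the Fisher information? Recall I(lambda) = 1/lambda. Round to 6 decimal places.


Fisher information for Poisson: I(lambda) = 1/lambda.
lambda = 8.
I(lambda) = 1/8 = 0.125000

0.125000


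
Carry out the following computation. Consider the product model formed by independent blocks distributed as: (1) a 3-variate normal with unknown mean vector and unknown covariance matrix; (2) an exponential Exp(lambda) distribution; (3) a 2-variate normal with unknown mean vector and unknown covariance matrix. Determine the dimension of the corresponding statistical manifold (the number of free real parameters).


The dimension of a statistical manifold equals the number of free
(independent) real parameters of the model. For a product of independent
blocks the parameter counts add.
- 3-variate normal: 3 (mean) + 3*4/2 = 6 (symmetric covariance) = 9.
- exponential (lambda): 1.
- 2-variate normal: 2 (mean) + 2*3/2 = 3 (symmetric covariance) = 5.
Total = 9 + 1 + 5 = 15.
Dimension = 15

15


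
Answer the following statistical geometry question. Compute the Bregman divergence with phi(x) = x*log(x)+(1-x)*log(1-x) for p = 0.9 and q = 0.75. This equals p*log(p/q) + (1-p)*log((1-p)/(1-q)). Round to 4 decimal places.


Bregman divergence with negative entropy generator:
D = p*log(p/q) + (1-p)*log((1-p)/(1-q)).
p = 0.9, q = 0.75.
p*log(p/q) = 0.9*log(0.9/0.75) = 0.164089.
(1-p)*log((1-p)/(1-q)) = 0.1*log(0.1/0.25) = -0.091629.
D = 0.164089 + -0.091629 = 0.0725

0.0725


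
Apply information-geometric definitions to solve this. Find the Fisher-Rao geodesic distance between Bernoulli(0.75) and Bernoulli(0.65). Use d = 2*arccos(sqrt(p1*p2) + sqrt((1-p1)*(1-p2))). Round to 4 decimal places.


Geodesic distance on Bernoulli manifold:
d(p1,p2) = 2*arccos(sqrt(p1*p2) + sqrt((1-p1)*(1-p2))).
sqrt(p1*p2) = sqrt(0.75*0.65) = 0.698212.
sqrt((1-p1)*(1-p2)) = sqrt(0.25*0.35) = 0.295804.
arg = 0.698212 + 0.295804 = 0.994016.
d = 2*arccos(0.994016) = 0.2189

0.2189


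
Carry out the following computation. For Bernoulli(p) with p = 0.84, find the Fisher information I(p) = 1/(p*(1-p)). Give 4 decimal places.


For Bernoulli(p), Fisher information is I(p) = 1/(p*(1-p)).
p = 0.84, 1-p = 0.16.
p*(1-p) = 0.1344.
I(p) = 1/0.1344 = 7.4405

7.4405


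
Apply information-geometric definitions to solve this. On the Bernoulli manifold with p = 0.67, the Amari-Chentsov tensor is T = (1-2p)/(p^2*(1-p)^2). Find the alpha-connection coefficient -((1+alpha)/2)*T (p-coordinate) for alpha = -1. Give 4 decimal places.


Skewness (Amari-Chentsov) tensor: T = (1-2p)/(p^2*(1-p)^2).
p = 0.67, 1-2p = -0.34, p^2 = 0.4489, (1-p)^2 = 0.1089.
T = -0.34/(0.4489 * 0.1089) = -6.955069.
In the p-coordinate, Gamma^(alpha) = Gamma^(0) - (alpha/2)*T with Gamma^(0) = (1/2)*g'(p) = -T/2,
so Gamma^(alpha) = -((1+alpha)/2)*T.
alpha = -1, -(1+alpha)/2 = 0.0.
Gamma = 0.0 * -6.955069 = 0.0000

0.0000


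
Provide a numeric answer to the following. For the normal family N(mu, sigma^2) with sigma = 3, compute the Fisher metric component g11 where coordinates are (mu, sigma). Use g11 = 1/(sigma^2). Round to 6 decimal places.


For the 2-parameter normal family, the Fisher metric has:
  g11 = 1/sigma^2, g22 = 2/sigma^2.
sigma = 3, sigma^2 = 9.
g11 = 0.111111

0.111111


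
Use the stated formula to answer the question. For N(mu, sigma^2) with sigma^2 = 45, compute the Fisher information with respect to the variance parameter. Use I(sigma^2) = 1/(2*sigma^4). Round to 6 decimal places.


Fisher information for variance: I(sigma^2) = 1/(2*sigma^4).
sigma^2 = 45, so sigma^4 = 2025.
I = 1/(2*2025) = 1/4050 = 0.000247

0.000247


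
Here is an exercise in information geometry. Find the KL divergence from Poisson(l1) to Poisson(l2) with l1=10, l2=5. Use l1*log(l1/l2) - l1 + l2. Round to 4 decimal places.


KL divergence for Poisson:
KL = l1*log(l1/l2) - l1 + l2.
l1 = 10, l2 = 5.
log(10/5) = 0.693147.
l1*log(l1/l2) = 10 * 0.693147 = 6.931472.
KL = 6.931472 - 10 + 5 = 1.9315

1.9315


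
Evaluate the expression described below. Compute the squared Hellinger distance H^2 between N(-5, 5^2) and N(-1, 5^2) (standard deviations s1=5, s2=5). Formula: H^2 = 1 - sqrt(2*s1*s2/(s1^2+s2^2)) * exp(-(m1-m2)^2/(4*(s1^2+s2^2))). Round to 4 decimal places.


Squared Hellinger distance for Gaussians:
H^2 = 1 - sqrt(2*s1*s2/(s1^2+s2^2)) * exp(-(m1-m2)^2/(4*(s1^2+s2^2))).
s1^2 = 25, s2^2 = 25, s1^2+s2^2 = 50.
sqrt(2*5*5/(50)) = 1.0.
(m1-m2)^2 = (-4)^2 = 16.
exp(-16/(4*50)) = exp(-0.08) = 0.923116.
H^2 = 1 - 1.0*0.923116 = 0.0769

0.0769


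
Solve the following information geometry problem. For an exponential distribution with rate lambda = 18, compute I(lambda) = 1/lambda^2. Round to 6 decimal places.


Fisher information for exponential: I(lambda) = 1/lambda^2.
lambda = 18, lambda^2 = 324.
I = 1/324 = 0.003086

0.003086


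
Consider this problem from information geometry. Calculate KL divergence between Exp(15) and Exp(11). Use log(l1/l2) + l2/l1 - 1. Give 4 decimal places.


KL divergence for exponential family:
KL = log(l1/l2) + l2/l1 - 1.
log(15/11) = 0.310155.
11/15 = 0.733333.
KL = 0.310155 + 0.733333 - 1 = 0.0435

0.0435


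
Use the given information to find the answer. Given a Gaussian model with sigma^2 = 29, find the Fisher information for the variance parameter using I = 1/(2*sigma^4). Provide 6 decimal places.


Fisher information for variance: I(sigma^2) = 1/(2*sigma^4).
sigma^2 = 29, so sigma^4 = 841.
I = 1/(2*841) = 1/1682 = 0.000595

0.000595


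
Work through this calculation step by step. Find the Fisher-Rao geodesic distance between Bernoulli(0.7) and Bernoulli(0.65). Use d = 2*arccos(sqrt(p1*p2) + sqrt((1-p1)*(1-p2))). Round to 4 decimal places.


Geodesic distance on Bernoulli manifold:
d(p1,p2) = 2*arccos(sqrt(p1*p2) + sqrt((1-p1)*(1-p2))).
sqrt(p1*p2) = sqrt(0.7*0.65) = 0.674537.
sqrt((1-p1)*(1-p2)) = sqrt(0.3*0.35) = 0.324037.
arg = 0.674537 + 0.324037 = 0.998574.
d = 2*arccos(0.998574) = 0.1068

0.1068


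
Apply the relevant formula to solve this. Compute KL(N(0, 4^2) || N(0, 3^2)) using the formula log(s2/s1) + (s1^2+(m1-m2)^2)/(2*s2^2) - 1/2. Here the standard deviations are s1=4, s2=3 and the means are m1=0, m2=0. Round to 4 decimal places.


KL divergence between normal distributions:
KL = log(s2/s1) + (s1^2 + (m1-m2)^2)/(2*s2^2) - 1/2.
log(3/4) = -0.287682.
(4^2 + (0-0)^2)/(2*3^2) = (16 + 0)/18 = 0.888889.
KL = -0.287682 + 0.888889 - 0.5 = 0.1012

0.1012


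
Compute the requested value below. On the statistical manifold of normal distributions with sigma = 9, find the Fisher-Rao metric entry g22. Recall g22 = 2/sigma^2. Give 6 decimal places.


For the 2-parameter normal family, the Fisher metric has:
  g11 = 1/sigma^2, g22 = 2/sigma^2.
sigma = 9, sigma^2 = 81.
g22 = 0.024691

0.024691


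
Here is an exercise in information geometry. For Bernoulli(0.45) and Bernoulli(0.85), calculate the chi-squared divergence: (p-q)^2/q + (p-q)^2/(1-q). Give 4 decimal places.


Chi-squared divergence between Bernoulli distributions:
chi^2 = (p-q)^2/q + (p-q)^2/(1-q).
p = 0.45, q = 0.85, p-q = -0.4.
(p-q)^2 = 0.16.
term1 = 0.16/0.85 = 0.188235.
term2 = 0.16/0.15 = 1.066667.
chi^2 = 0.188235 + 1.066667 = 1.2549

1.2549


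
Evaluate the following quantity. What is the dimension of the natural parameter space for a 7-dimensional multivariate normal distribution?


Exponential family dimension calculation:
For 7-dim MVN: mean has 7 params, covariance has 7*8/2 = 28 unique entries.
Total dim = 7 + 28 = 35.

35


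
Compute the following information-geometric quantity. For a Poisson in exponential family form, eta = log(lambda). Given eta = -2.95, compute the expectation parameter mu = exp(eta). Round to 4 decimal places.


Expectation parameter for Poisson exponential family:
mu = exp(eta).
eta = -2.95.
mu = exp(-2.95) = 0.0523

0.0523


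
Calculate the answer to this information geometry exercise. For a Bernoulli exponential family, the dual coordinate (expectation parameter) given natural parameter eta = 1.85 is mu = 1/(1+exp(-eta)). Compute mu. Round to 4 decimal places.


Dual coordinate (expectation parameter) for Bernoulli:
mu = 1/(1+exp(-eta)).
eta = 1.85.
exp(-eta) = exp(-1.85) = 0.157237.
mu = 1/(1+0.157237) = 0.8641

0.8641


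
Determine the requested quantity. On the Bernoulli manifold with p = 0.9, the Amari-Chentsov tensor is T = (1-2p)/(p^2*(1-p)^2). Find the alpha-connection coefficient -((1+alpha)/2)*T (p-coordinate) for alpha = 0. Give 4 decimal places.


Skewness (Amari-Chentsov) tensor: T = (1-2p)/(p^2*(1-p)^2).
p = 0.9, 1-2p = -0.8, p^2 = 0.81, (1-p)^2 = 0.01.
T = -0.8/(0.81 * 0.01) = -98.765432.
In the p-coordinate, Gamma^(alpha) = Gamma^(0) - (alpha/2)*T with Gamma^(0) = (1/2)*g'(p) = -T/2,
so Gamma^(alpha) = -((1+alpha)/2)*T.
alpha = 0, -(1+alpha)/2 = -0.5.
Gamma = -0.5 * -98.765432 = 49.3827

49.3827


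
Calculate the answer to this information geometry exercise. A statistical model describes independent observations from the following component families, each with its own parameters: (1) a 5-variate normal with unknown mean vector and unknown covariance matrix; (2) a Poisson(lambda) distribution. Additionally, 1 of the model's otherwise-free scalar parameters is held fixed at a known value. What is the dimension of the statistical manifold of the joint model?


The dimension of a statistical manifold equals the number of free
(independent) real parameters of the model. For a product of independent
blocks the parameter counts add.
- 5-variate normal: 5 (mean) + 5*6/2 = 15 (symmetric covariance) = 20.
- Poisson (lambda): 1.
Total = 20 + 1 = 21.
1 parameter(s) fixed at known values: 21 - 1 = 20.
Dimension = 20

20


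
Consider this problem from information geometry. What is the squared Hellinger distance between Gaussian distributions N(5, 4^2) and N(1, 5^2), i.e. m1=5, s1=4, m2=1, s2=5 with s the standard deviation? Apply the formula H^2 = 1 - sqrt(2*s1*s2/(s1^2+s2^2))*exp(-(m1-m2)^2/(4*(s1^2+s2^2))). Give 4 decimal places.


Squared Hellinger distance for Gaussians:
H^2 = 1 - sqrt(2*s1*s2/(s1^2+s2^2)) * exp(-(m1-m2)^2/(4*(s1^2+s2^2))).
s1^2 = 16, s2^2 = 25, s1^2+s2^2 = 41.
sqrt(2*4*5/(41)) = 0.98773.
(m1-m2)^2 = (4)^2 = 16.
exp(-16/(4*41)) = exp(-0.097561) = 0.907047.
H^2 = 1 - 0.98773*0.907047 = 0.1041

0.1041


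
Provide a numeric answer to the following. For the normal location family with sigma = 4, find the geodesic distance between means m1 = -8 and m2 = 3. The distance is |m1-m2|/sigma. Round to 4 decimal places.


On the fixed-variance normal subfamily, geodesic distance = |m1-m2|/sigma.
|-8 - 3| = 11.
sigma = 4.
d = 11/4 = 2.7500

2.7500


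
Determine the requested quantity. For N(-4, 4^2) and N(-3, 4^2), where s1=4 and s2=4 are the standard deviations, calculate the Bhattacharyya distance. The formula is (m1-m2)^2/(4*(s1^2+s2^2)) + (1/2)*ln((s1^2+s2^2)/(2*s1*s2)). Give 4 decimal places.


Bhattacharyya distance between two Gaussians:
DB = (m1-m2)^2/(4*(s1^2+s2^2)) + (1/2)*ln((s1^2+s2^2)/(2*s1*s2)).
(m1-m2)^2 = (-1)^2 = 1.
s1^2+s2^2 = 16 + 16 = 32.
term1 = 1/128 = 0.007812.
term2 = 0.5*ln(32/32.0) = 0.0.
DB = 0.007812 + 0.0 = 0.0078

0.0078


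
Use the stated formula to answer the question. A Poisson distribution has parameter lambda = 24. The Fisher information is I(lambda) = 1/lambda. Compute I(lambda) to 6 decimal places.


Fisher information for Poisson: I(lambda) = 1/lambda.
lambda = 24.
I(lambda) = 1/24 = 0.041667

0.041667


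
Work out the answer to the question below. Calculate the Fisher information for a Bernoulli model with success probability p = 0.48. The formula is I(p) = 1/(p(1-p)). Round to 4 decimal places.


For Bernoulli(p), Fisher information is I(p) = 1/(p*(1-p)).
p = 0.48, 1-p = 0.52.
p*(1-p) = 0.2496.
I(p) = 1/0.2496 = 4.0064

4.0064


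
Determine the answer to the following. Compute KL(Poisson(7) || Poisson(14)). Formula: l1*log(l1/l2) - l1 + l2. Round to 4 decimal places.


KL divergence for Poisson:
KL = l1*log(l1/l2) - l1 + l2.
l1 = 7, l2 = 14.
log(7/14) = -0.693147.
l1*log(l1/l2) = 7 * -0.693147 = -4.85203.
KL = -4.85203 - 7 + 14 = 2.1480

2.1480


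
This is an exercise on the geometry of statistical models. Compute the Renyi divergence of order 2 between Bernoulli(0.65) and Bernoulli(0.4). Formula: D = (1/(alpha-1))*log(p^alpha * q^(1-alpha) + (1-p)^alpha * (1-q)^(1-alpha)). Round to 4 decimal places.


Renyi divergence of order alpha between Bernoulli distributions:
D = (1/(alpha-1))*log(p^alpha * q^(1-alpha) + (1-p)^alpha * (1-q)^(1-alpha)).
alpha = 2, p = 0.65, q = 0.4.
p^alpha * q^(1-alpha) = 0.65^2 * 0.4^-1 = 1.05625.
(1-p)^alpha * (1-q)^(1-alpha) = 0.35^2 * 0.6^-1 = 0.204167.
sum = 1.05625 + 0.204167 = 1.260417.
D = (1/1)*log(1.260417) = 0.2314

0.2314


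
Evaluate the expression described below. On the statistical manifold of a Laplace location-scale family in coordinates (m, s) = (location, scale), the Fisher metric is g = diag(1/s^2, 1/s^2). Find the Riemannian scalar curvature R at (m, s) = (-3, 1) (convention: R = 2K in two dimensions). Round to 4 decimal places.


The metric has the form g = (A dm^2 + B ds^2)/s^2 with A = 1, B = 1.
Substitute u = sqrt(A/B)*m: g = B*(du^2 + ds^2)/s^2, i.e. B times the
Poincare upper half-plane metric, which has constant Gaussian curvature -1.
Scaling a 2D metric by a constant c divides the Gaussian curvature by c,
so K = -1/B = -1/(1) = -1.0000 everywhere (the point (m, s) = (-3, 1) is irrelevant:
the curvature is constant).
Scalar curvature in dimension 2: R = 2K = -2/(1) = -2.0000.

-2.0000


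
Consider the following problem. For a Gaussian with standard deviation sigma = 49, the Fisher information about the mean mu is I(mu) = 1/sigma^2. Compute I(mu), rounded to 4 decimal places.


The Fisher information for the mean of a normal distribution is I(mu) = 1/sigma^2.
sigma = 49, so sigma^2 = 2401.
I(mu) = 1/2401 = 0.0004

0.0004


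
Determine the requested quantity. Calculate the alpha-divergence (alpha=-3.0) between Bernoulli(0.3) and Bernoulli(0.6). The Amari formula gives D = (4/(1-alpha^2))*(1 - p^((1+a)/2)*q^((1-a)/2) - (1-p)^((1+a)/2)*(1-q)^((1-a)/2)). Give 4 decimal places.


Amari alpha-divergence:
D = (4/(1-alpha^2))*(1 - p^((1+a)/2)*q^((1-a)/2) - (1-p)^((1+a)/2)*(1-q)^((1-a)/2)).
alpha = -3.0, p = 0.3, q = 0.6.
e1 = (1+alpha)/2 = -1.0, e2 = (1-alpha)/2 = 2.0.
t1 = p^e1 * q^e2 = 0.3^-1.0 * 0.6^2.0 = 1.2.
t2 = (1-p)^e1 * (1-q)^e2 = 0.7^-1.0 * 0.4^2.0 = 0.228571.
4/(1-alpha^2) = -0.5.
D = -0.5*(1 - 1.2 - 0.228571) = 0.2143

0.2143


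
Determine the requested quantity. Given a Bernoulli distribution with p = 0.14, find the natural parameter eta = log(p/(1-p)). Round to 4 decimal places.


Natural parameter for Bernoulli: eta = log(p/(1-p)).
p = 0.14, 1-p = 0.86.
p/(1-p) = 0.162791.
eta = log(0.162791) = -1.8153

-1.8153


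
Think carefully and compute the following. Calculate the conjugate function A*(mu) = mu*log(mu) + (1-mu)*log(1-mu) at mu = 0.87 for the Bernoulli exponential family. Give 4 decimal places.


Legendre transform for Bernoulli:
A*(mu) = mu*log(mu) + (1-mu)*log(1-mu).
mu = 0.87, 1-mu = 0.13.
mu*log(mu) = 0.87*log(0.87) = -0.121158.
(1-mu)*log(1-mu) = 0.13*log(0.13) = -0.265229.
A* = -0.121158 + -0.265229 = -0.3864

-0.3864


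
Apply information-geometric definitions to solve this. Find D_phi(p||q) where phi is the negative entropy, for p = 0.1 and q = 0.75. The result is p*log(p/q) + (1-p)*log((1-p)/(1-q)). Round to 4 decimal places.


Bregman divergence with negative entropy generator:
D = p*log(p/q) + (1-p)*log((1-p)/(1-q)).
p = 0.1, q = 0.75.
p*log(p/q) = 0.1*log(0.1/0.75) = -0.20149.
(1-p)*log((1-p)/(1-q)) = 0.9*log(0.9/0.25) = 1.15284.
D = -0.20149 + 1.15284 = 0.9514

0.9514


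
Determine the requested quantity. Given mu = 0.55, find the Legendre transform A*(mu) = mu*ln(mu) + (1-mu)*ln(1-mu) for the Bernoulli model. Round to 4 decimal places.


Legendre transform for Bernoulli:
A*(mu) = mu*log(mu) + (1-mu)*log(1-mu).
mu = 0.55, 1-mu = 0.45.
mu*log(mu) = 0.55*log(0.55) = -0.32881.
(1-mu)*log(1-mu) = 0.45*log(0.45) = -0.359328.
A* = -0.32881 + -0.359328 = -0.6881

-0.6881


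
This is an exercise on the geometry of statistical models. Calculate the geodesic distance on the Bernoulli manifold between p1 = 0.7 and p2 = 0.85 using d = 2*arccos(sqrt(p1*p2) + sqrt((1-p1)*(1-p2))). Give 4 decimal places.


Geodesic distance on Bernoulli manifold:
d(p1,p2) = 2*arccos(sqrt(p1*p2) + sqrt((1-p1)*(1-p2))).
sqrt(p1*p2) = sqrt(0.7*0.85) = 0.771362.
sqrt((1-p1)*(1-p2)) = sqrt(0.3*0.15) = 0.212132.
arg = 0.771362 + 0.212132 = 0.983494.
d = 2*arccos(0.983494) = 0.3639

0.3639


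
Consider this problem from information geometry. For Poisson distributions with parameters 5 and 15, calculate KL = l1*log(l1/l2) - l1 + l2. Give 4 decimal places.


KL divergence for Poisson:
KL = l1*log(l1/l2) - l1 + l2.
l1 = 5, l2 = 15.
log(5/15) = -1.098612.
l1*log(l1/l2) = 5 * -1.098612 = -5.493061.
KL = -5.493061 - 5 + 15 = 4.5069

4.5069


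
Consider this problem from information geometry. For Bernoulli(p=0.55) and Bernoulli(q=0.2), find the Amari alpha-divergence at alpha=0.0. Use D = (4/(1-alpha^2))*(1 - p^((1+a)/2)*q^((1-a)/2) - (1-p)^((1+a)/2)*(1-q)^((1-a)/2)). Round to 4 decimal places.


Amari alpha-divergence:
D = (4/(1-alpha^2))*(1 - p^((1+a)/2)*q^((1-a)/2) - (1-p)^((1+a)/2)*(1-q)^((1-a)/2)).
alpha = 0.0, p = 0.55, q = 0.2.
e1 = (1+alpha)/2 = 0.5, e2 = (1-alpha)/2 = 0.5.
t1 = p^e1 * q^e2 = 0.55^0.5 * 0.2^0.5 = 0.331662.
t2 = (1-p)^e1 * (1-q)^e2 = 0.45^0.5 * 0.8^0.5 = 0.6.
4/(1-alpha^2) = 4.0.
D = 4.0*(1 - 0.331662 - 0.6) = 0.2734

0.2734


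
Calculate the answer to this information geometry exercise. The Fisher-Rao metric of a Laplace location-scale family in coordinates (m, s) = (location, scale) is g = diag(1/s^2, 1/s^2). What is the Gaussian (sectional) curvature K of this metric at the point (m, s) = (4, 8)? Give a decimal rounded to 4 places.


The metric has the form g = (A dm^2 + B ds^2)/s^2 with A = 1, B = 1.
Substitute u = sqrt(A/B)*m: g = B*(du^2 + ds^2)/s^2, i.e. B times the
Poincare upper half-plane metric, which has constant Gaussian curvature -1.
Scaling a 2D metric by a constant c divides the Gaussian curvature by c,
so K = -1/B = -1/(1) = -1.0000 everywhere (the point (m, s) = (4, 8) is irrelevant:
the curvature is constant).
The requested Gaussian curvature is K = -1.0000.

-1.0000


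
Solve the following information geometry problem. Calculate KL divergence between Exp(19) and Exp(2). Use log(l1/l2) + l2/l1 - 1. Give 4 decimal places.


KL divergence for exponential family:
KL = log(l1/l2) + l2/l1 - 1.
log(19/2) = 2.251292.
2/19 = 0.105263.
KL = 2.251292 + 0.105263 - 1 = 1.3566

1.3566


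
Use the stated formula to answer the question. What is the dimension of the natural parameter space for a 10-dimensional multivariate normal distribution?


Exponential family dimension calculation:
For 10-dim MVN: mean has 10 params, covariance has 10*11/2 = 55 unique entries.
Total dim = 10 + 55 = 65.

65


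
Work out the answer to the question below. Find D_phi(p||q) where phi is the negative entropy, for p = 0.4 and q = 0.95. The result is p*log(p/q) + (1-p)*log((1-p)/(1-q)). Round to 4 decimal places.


Bregman divergence with negative entropy generator:
D = p*log(p/q) + (1-p)*log((1-p)/(1-q)).
p = 0.4, q = 0.95.
p*log(p/q) = 0.4*log(0.4/0.95) = -0.345999.
(1-p)*log((1-p)/(1-q)) = 0.6*log(0.6/0.05) = 1.490944.
D = -0.345999 + 1.490944 = 1.1449

1.1449


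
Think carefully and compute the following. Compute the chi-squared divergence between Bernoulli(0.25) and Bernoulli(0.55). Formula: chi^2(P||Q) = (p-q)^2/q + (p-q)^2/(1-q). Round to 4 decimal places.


Chi-squared divergence between Bernoulli distributions:
chi^2 = (p-q)^2/q + (p-q)^2/(1-q).
p = 0.25, q = 0.55, p-q = -0.3.
(p-q)^2 = 0.09.
term1 = 0.09/0.55 = 0.163636.
term2 = 0.09/0.45 = 0.2.
chi^2 = 0.163636 + 0.2 = 0.3636

0.3636


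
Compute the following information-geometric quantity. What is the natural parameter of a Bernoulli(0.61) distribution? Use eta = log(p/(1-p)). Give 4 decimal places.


Natural parameter for Bernoulli: eta = log(p/(1-p)).
p = 0.61, 1-p = 0.39.
p/(1-p) = 1.564103.
eta = log(1.564103) = 0.4473

0.4473


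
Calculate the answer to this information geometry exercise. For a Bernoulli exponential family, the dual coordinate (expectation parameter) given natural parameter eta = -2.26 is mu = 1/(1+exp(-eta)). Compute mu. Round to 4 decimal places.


Dual coordinate (expectation parameter) for Bernoulli:
mu = 1/(1+exp(-eta)).
eta = -2.26.
exp(-eta) = exp(2.26) = 9.583089.
mu = 1/(1+9.583089) = 0.0945

0.0945


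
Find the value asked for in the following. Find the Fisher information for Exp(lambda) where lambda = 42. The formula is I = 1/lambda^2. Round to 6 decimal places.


Fisher information for exponential: I(lambda) = 1/lambda^2.
lambda = 42, lambda^2 = 1764.
I = 1/1764 = 0.000567

0.000567


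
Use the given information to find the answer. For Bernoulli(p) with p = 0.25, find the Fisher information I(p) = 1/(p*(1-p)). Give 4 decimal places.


For Bernoulli(p), Fisher information is I(p) = 1/(p*(1-p)).
p = 0.25, 1-p = 0.75.
p*(1-p) = 0.1875.
I(p) = 1/0.1875 = 5.3333

5.3333
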